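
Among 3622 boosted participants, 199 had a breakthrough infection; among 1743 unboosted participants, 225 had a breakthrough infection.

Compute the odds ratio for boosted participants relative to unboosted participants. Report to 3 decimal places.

0.392

odds, boosted participants = 199/3423 = 0.0581
odds, unboosted participants = 225/1518 = 0.1482
OR = 0.0581 / 0.1482 = 0.392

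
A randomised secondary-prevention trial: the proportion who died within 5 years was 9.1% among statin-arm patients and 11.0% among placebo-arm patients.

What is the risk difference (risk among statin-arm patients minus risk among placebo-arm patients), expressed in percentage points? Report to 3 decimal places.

-1.900

risk difference = 0.0910 − 0.1100 = -0.0190 → -1.900 percentage points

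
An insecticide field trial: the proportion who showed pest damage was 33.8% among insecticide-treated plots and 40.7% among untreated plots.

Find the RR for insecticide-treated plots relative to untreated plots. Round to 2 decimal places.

RR = 0.3380 / 0.4070 = 0.83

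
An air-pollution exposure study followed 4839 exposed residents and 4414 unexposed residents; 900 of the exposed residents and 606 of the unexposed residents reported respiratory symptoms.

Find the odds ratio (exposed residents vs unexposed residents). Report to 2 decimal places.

OR = (900 × 3808) / (3939 × 606) = 3427200/2387034 ≈ 1.44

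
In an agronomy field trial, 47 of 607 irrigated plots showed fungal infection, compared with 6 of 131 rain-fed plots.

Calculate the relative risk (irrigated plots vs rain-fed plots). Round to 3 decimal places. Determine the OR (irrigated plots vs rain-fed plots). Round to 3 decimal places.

RR = 1.691; OR = 1.749

risk, irrigated plots = 47/607 = 0.07743
risk, rain-fed plots = 6/131 = 0.04580
RR = 0.07743 / 0.04580 = 1.691
odds, irrigated plots = 47/560 = 0.08393
odds, rain-fed plots = 6/125 = 0.04800
OR = 0.08393 / 0.04800 = 1.749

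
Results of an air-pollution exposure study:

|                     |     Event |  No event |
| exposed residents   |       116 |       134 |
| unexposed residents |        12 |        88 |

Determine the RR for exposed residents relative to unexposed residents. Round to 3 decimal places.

RR: 3.867

risk, exposed residents = 116/250 = 0.4640
risk, unexposed residents = 12/100 = 0.1200
RR = 0.4640 / 0.1200 = 3.867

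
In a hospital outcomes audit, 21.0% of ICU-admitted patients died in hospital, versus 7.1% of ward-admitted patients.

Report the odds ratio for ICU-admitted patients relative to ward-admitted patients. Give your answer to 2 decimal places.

odds, ICU-admitted patients = 0.2100/0.7900 = 0.2658
odds, ward-admitted patients = 0.0710/0.9290 = 0.0764
OR = 0.2658 / 0.0764 = 3.48

3.48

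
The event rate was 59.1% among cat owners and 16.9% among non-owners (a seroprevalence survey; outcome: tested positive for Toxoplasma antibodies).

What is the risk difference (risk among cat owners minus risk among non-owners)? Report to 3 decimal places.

risk difference = 0.5910 − 0.1690 = 0.422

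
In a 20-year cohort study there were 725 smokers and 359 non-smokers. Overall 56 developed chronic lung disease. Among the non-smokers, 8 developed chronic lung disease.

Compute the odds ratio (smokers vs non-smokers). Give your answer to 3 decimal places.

OR: 3.111

smokers with the outcome: 56 − 8 = 48
smokers without the outcome: 725 − 48 = 677
non-smokers without the outcome: 359 − 8 = 351
OR = (48 × 351) / (677 × 8) = 16848/5416 ≈ 3.111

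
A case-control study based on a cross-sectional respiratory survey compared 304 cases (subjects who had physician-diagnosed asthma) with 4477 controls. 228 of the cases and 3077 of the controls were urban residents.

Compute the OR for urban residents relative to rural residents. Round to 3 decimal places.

odds, urban residents = 228/3077 = 0.0741
odds, rural residents = 76/1400 = 0.0543
OR = 0.0741 / 0.0543 = 1.365

1.365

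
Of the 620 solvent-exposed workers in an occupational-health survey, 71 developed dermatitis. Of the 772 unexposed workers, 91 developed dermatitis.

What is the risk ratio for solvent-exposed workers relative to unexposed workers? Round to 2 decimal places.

RR: 0.97

risk, solvent-exposed workers = 71/620 = 0.1145
risk, unexposed workers = 91/772 = 0.1179
RR = 0.1145 / 0.1179 = 0.97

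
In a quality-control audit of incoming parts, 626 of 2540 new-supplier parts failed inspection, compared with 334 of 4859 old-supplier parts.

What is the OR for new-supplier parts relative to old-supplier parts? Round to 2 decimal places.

OR = (626 × 4525) / (1914 × 334) = 2832650/639276 ≈ 4.43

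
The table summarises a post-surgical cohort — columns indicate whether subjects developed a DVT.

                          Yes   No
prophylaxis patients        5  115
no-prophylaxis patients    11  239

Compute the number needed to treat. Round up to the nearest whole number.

NNT = 429

risk, prophylaxis patients = 5/120 = 0.041667
risk, no-prophylaxis patients = 11/250 = 0.044000
absolute risk difference = 0.002333
1 / 0.002333 = 428.633 → round up → 429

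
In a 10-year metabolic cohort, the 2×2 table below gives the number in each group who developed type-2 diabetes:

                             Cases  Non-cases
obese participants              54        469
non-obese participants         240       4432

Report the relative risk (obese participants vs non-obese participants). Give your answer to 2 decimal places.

risk, obese participants = 54/523 = 0.1033
risk, non-obese participants = 240/4672 = 0.0514
RR = 0.1033 / 0.0514 = 2.01

2.01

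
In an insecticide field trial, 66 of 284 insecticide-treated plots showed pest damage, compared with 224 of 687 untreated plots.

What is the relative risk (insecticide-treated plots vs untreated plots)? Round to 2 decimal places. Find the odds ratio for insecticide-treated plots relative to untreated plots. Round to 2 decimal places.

risk, insecticide-treated plots = 66/284 = 0.2324
risk, untreated plots = 224/687 = 0.3261
RR = 0.2324 / 0.3261 = 0.71
OR = (66 × 463) / (218 × 224) = 30558/48832 ≈ 0.63

RR = 0.71; OR = 0.63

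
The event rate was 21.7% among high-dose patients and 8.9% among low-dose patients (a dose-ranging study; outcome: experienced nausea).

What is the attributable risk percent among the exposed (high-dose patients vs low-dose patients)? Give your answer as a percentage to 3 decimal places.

AR% = (0.2170 − 0.0890) / 0.2170 = 0.5899 → 58.986%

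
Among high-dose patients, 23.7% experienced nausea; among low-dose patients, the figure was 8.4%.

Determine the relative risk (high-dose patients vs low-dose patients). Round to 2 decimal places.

RR = 0.2370 / 0.0840 = 2.82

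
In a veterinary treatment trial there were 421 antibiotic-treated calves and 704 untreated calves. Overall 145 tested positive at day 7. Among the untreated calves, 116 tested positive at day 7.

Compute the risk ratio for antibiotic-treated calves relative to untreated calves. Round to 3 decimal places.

antibiotic-treated calves with the outcome: 145 − 116 = 29
antibiotic-treated calves without the outcome: 421 − 29 = 392
untreated calves without the outcome: 704 − 116 = 588
risk, antibiotic-treated calves = 29/421 = 0.0689
risk, untreated calves = 116/704 = 0.1648
RR = 0.0689 / 0.1648 = 0.418

0.418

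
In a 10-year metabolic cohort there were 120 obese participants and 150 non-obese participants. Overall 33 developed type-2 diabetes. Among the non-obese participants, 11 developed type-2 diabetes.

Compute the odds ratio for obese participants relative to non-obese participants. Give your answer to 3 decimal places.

obese participants with the outcome: 33 − 11 = 22
obese participants without the outcome: 120 − 22 = 98
non-obese participants without the outcome: 150 − 11 = 139
OR = (22 × 139) / (98 × 11) = 3058/1078 ≈ 2.837

2.837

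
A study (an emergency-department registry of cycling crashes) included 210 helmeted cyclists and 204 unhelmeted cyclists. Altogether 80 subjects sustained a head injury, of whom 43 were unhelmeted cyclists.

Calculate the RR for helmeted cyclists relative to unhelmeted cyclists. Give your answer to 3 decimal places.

RR: 0.836

helmeted cyclists with the outcome: 80 − 43 = 37
helmeted cyclists without the outcome: 210 − 37 = 173
unhelmeted cyclists without the outcome: 204 − 43 = 161
risk, helmeted cyclists = 37/210 = 0.1762
risk, unhelmeted cyclists = 43/204 = 0.2108
RR = 0.1762 / 0.2108 = 0.836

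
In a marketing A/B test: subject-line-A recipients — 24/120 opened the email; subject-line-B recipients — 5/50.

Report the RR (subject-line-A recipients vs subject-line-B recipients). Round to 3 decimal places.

RR: 2.000

risk, subject-line-A recipients = 24/120 = 0.2000
risk, subject-line-B recipients = 5/50 = 0.1000
RR = 0.2000 / 0.1000 = 2.000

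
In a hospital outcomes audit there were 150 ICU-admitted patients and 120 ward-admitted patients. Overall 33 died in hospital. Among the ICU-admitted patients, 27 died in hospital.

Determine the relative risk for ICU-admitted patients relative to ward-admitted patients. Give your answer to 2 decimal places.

ICU-admitted patients without the outcome: 150 − 27 = 123
ward-admitted patients with the outcome: 33 − 27 = 6
ward-admitted patients without the outcome: 120 − 6 = 114
risk, ICU-admitted patients = 27/150 = 0.1800
risk, ward-admitted patients = 6/120 = 0.0500
RR = 0.1800 / 0.0500 = 3.60

RR: 3.60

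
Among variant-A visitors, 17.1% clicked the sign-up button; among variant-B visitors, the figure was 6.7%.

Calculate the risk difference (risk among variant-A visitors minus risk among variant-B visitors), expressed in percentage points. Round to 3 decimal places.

risk difference = 0.1710 − 0.0670 = 0.1040 → 10.400 percentage points

10.400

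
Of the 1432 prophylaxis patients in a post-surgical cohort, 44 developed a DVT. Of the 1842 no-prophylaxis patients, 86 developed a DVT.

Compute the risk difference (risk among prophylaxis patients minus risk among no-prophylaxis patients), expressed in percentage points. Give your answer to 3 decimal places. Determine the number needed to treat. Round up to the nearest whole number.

risk, prophylaxis patients = 44/1432 = 0.03073
risk, no-prophylaxis patients = 86/1842 = 0.04669
risk difference = 0.03073 − 0.04669 = -0.01596 → -1.596 percentage points
absolute risk difference = 0.015962
1 / 0.015962 = 62.649 → round up → 63

RD = -1.596; NNT = 63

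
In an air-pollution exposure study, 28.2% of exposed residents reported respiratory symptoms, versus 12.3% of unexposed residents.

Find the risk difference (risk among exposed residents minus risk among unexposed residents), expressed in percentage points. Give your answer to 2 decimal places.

risk difference = 0.2820 − 0.1230 = 0.1590 → 15.90 percentage points

RD: 15.90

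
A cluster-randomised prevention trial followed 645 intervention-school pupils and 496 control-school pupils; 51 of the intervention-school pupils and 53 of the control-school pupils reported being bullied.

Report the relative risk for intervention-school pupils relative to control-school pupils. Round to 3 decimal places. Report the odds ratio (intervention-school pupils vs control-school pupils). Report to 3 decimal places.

risk, intervention-school pupils = 51/645 = 0.0791
risk, control-school pupils = 53/496 = 0.1069
RR = 0.0791 / 0.1069 = 0.740
OR = (51 × 443) / (594 × 53) = 22593/31482 ≈ 0.718

RR = 0.740; OR = 0.718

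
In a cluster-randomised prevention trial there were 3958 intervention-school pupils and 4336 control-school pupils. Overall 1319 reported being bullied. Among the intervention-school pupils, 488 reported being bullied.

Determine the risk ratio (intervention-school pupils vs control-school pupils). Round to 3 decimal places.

0.643

intervention-school pupils without the outcome: 3958 − 488 = 3470
control-school pupils with the outcome: 1319 − 488 = 831
control-school pupils without the outcome: 4336 − 831 = 3505
risk, intervention-school pupils = 488/3958 = 0.1233
risk, control-school pupils = 831/4336 = 0.1917
RR = 0.1233 / 0.1917 = 0.643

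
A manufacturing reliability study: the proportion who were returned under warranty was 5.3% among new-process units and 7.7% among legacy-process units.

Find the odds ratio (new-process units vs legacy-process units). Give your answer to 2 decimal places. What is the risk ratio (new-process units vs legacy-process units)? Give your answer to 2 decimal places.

odds, new-process units = 0.0530/0.9470 = 0.0560
odds, legacy-process units = 0.0770/0.9230 = 0.0834
OR = 0.0560 / 0.0834 = 0.67
RR = 0.0530 / 0.0770 = 0.69

OR = 0.67; RR = 0.69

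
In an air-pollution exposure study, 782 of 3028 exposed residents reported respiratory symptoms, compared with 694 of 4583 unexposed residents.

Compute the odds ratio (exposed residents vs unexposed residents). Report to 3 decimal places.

OR = (782 × 3889) / (2246 × 694) = 3041198/1558724 ≈ 1.951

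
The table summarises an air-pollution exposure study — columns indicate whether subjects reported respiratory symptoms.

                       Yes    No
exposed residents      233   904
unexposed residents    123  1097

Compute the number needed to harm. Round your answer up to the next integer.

10

risk, exposed residents = 233/1137 = 0.204925
risk, unexposed residents = 123/1220 = 0.100820
absolute risk difference = 0.104106
1 / 0.104106 = 9.606 → round up → 10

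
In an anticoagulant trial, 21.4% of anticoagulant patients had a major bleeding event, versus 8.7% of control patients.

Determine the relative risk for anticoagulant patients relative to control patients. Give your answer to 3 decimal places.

RR = 0.2140 / 0.0870 = 2.460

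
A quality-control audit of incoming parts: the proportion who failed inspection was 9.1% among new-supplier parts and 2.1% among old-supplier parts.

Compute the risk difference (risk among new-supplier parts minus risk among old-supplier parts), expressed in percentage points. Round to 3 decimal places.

7.000

risk difference = 0.09100 − 0.02100 = 0.07000 → 7.000 percentage points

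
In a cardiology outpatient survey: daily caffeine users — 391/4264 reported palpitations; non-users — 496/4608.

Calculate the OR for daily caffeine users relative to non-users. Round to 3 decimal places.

odds, daily caffeine users = 391/3873 = 0.1010
odds, non-users = 496/4112 = 0.1206
OR = 0.1010 / 0.1206 = 0.837

0.837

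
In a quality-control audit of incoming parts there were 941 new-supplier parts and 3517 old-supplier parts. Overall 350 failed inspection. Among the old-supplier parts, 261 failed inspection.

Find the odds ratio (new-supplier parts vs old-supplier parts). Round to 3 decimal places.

OR = 1.303

new-supplier parts with the outcome: 350 − 261 = 89
new-supplier parts without the outcome: 941 − 89 = 852
old-supplier parts without the outcome: 3517 − 261 = 3256
odds, new-supplier parts = 89/852 = 0.1045
odds, old-supplier parts = 261/3256 = 0.0802
OR = 0.1045 / 0.0802 = 1.303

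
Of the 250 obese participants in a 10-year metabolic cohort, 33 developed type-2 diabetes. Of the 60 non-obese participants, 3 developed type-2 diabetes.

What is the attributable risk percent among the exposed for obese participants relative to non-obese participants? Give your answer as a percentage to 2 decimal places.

62.12%

risk, obese participants = 33/250 = 0.1320
risk, non-obese participants = 3/60 = 0.0500
AR% = (0.1320 − 0.0500) / 0.1320 = 0.6212 → 62.12%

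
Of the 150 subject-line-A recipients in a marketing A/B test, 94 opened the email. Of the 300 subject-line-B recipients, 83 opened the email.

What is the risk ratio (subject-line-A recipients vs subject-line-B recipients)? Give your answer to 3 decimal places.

RR ≈ 2.265

risk, subject-line-A recipients = 94/150 = 0.6267
risk, subject-line-B recipients = 83/300 = 0.2767
RR = 0.6267 / 0.2767 = 2.265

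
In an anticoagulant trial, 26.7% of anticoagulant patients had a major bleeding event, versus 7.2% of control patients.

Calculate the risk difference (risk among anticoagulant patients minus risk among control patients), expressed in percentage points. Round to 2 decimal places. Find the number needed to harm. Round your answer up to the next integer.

RD = 19.50; NNH = 6

risk difference = 0.2670 − 0.0720 = 0.1950 → 19.50 percentage points
absolute risk difference = 0.195000
1 / 0.195000 = 5.128 → round up → 6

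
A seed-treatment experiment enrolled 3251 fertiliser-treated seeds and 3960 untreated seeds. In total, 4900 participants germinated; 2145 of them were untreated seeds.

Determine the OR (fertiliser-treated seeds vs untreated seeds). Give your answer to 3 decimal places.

OR ≈ 4.700

fertiliser-treated seeds with the outcome: 4900 − 2145 = 2755
fertiliser-treated seeds without the outcome: 3251 − 2755 = 496
untreated seeds without the outcome: 3960 − 2145 = 1815
OR = (2755 × 1815) / (496 × 2145) = 5000325/1063920 ≈ 4.700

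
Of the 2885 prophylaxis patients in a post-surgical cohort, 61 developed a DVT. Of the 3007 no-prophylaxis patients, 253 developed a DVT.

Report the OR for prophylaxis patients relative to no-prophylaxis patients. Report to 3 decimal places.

OR = (61 × 2754) / (2824 × 253) = 167994/714472 ≈ 0.235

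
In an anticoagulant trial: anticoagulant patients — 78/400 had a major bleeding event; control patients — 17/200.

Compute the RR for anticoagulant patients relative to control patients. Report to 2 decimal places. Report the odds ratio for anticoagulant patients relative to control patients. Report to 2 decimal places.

RR = 2.29; OR = 2.61

risk, anticoagulant patients = 78/400 = 0.1950
risk, control patients = 17/200 = 0.0850
RR = 0.1950 / 0.0850 = 2.29
OR = (78 × 183) / (322 × 17) = 14274/5474 ≈ 2.61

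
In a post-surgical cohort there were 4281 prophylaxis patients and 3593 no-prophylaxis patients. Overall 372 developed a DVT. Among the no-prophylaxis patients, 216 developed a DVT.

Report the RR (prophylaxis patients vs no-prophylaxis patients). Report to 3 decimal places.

prophylaxis patients with the outcome: 372 − 216 = 156
prophylaxis patients without the outcome: 4281 − 156 = 4125
no-prophylaxis patients without the outcome: 3593 − 216 = 3377
risk, prophylaxis patients = 156/4281 = 0.03644
risk, no-prophylaxis patients = 216/3593 = 0.06012
RR = 0.03644 / 0.06012 = 0.606

0.606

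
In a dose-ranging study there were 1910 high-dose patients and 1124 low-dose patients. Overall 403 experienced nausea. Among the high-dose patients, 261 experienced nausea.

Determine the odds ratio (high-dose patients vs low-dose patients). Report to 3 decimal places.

high-dose patients without the outcome: 1910 − 261 = 1649
low-dose patients with the outcome: 403 − 261 = 142
low-dose patients without the outcome: 1124 − 142 = 982
odds, high-dose patients = 261/1649 = 0.1583
odds, low-dose patients = 142/982 = 0.1446
OR = 0.1583 / 0.1446 = 1.095

1.095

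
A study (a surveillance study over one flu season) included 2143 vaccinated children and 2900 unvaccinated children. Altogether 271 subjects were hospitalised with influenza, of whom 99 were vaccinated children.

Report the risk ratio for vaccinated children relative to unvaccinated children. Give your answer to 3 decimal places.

RR: 0.779

vaccinated children without the outcome: 2143 − 99 = 2044
unvaccinated children with the outcome: 271 − 99 = 172
unvaccinated children without the outcome: 2900 − 172 = 2728
risk, vaccinated children = 99/2143 = 0.04620
risk, unvaccinated children = 172/2900 = 0.05931
RR = 0.04620 / 0.05931 = 0.779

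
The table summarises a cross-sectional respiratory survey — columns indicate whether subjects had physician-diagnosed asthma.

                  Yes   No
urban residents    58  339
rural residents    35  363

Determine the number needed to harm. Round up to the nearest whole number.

18

risk, urban residents = 58/397 = 0.146096
risk, rural residents = 35/398 = 0.087940
absolute risk difference = 0.058156
1 / 0.058156 = 17.195 → round up → 18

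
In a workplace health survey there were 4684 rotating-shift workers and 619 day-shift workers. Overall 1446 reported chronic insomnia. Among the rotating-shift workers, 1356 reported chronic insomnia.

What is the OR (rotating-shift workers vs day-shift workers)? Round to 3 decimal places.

rotating-shift workers without the outcome: 4684 − 1356 = 3328
day-shift workers with the outcome: 1446 − 1356 = 90
day-shift workers without the outcome: 619 − 90 = 529
OR = (1356 × 529) / (3328 × 90) = 717324/299520 ≈ 2.395

OR: 2.395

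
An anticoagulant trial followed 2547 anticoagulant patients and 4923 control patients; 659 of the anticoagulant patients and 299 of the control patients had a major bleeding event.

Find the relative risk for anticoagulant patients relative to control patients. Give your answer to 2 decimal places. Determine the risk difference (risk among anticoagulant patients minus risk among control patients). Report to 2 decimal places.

risk, anticoagulant patients = 659/2547 = 0.2587
risk, control patients = 299/4923 = 0.0607
RR = 0.2587 / 0.0607 = 4.26
risk difference = 0.2587 − 0.0607 = 0.20

RR = 4.26; RD = 0.20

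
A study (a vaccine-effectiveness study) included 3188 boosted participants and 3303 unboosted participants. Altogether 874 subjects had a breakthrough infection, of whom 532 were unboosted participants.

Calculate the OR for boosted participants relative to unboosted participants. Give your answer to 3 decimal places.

boosted participants with the outcome: 874 − 532 = 342
boosted participants without the outcome: 3188 − 342 = 2846
unboosted participants without the outcome: 3303 − 532 = 2771
odds, boosted participants = 342/2846 = 0.1202
odds, unboosted participants = 532/2771 = 0.1920
OR = 0.1202 / 0.1920 = 0.626

OR ≈ 0.626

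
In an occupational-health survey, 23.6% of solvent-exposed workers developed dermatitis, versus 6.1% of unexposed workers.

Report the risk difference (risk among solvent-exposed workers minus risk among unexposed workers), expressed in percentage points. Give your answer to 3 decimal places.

RD ≈ 17.500

risk difference = 0.2360 − 0.0610 = 0.1750 → 17.500 percentage points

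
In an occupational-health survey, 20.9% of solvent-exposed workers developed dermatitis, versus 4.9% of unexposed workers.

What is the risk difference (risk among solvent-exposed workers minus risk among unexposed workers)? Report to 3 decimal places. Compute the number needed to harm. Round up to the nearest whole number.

RD = 0.160; NNH = 7

risk difference = 0.20900 − 0.04900 = 0.160
absolute risk difference = 0.160000
1 / 0.160000 = 6.250 → round up → 7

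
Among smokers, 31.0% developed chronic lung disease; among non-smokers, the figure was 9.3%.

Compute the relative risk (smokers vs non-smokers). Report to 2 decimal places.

RR = 0.3100 / 0.0930 = 3.33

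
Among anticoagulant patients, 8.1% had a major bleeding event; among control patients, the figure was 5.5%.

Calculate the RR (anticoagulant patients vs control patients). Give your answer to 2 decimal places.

RR = 0.0810 / 0.0550 = 1.47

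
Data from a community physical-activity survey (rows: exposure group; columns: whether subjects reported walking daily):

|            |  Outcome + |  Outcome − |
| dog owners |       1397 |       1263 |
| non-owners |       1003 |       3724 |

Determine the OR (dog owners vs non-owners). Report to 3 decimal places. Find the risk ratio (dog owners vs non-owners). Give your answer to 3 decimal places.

OR = 4.107; RR = 2.475

odds, dog owners = 1397/1263 = 1.1061
odds, non-owners = 1003/3724 = 0.2693
OR = 1.1061 / 0.2693 = 4.107
risk, dog owners = 1397/2660 = 0.5252
risk, non-owners = 1003/4727 = 0.2122
RR = 0.5252 / 0.2122 = 2.475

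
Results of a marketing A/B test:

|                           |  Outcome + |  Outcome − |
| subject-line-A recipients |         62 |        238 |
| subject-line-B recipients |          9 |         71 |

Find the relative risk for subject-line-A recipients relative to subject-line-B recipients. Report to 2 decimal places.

risk, subject-line-A recipients = 62/300 = 0.2067
risk, subject-line-B recipients = 9/80 = 0.1125
RR = 0.2067 / 0.1125 = 1.84

RR = 1.84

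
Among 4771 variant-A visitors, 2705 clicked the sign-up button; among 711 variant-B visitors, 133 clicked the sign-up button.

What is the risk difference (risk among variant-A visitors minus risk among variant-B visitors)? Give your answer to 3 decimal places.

risk, variant-A visitors = 2705/4771 = 0.5670
risk, variant-B visitors = 133/711 = 0.1871
risk difference = 0.5670 − 0.1871 = 0.380

0.380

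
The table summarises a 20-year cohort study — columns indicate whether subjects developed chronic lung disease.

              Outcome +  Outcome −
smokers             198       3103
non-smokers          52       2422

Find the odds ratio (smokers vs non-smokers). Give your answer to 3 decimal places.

OR = (198 × 2422) / (3103 × 52) = 479556/161356 ≈ 2.972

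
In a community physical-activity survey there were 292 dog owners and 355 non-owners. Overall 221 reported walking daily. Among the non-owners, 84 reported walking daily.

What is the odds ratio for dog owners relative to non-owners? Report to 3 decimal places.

dog owners with the outcome: 221 − 84 = 137
dog owners without the outcome: 292 − 137 = 155
non-owners without the outcome: 355 − 84 = 271
OR = (137 × 271) / (155 × 84) = 37127/13020 ≈ 2.852

2.852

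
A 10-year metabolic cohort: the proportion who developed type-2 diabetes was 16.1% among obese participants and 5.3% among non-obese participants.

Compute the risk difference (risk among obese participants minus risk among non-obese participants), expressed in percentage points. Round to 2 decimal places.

risk difference = 0.1610 − 0.0530 = 0.1080 → 10.80 percentage points

10.80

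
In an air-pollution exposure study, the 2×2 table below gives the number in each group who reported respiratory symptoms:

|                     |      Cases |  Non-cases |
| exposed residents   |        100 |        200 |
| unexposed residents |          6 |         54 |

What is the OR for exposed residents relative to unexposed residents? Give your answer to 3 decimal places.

OR = (100 × 54) / (200 × 6) = 5400/1200 ≈ 4.500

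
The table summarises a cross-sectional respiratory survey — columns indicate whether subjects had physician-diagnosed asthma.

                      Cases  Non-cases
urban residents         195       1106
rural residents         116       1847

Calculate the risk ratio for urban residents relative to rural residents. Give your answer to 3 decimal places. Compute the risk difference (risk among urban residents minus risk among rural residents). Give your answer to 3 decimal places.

risk, urban residents = 195/1301 = 0.1499
risk, rural residents = 116/1963 = 0.0591
RR = 0.1499 / 0.0591 = 2.536
risk difference = 0.1499 − 0.0591 = 0.091

RR = 2.536; RD = 0.091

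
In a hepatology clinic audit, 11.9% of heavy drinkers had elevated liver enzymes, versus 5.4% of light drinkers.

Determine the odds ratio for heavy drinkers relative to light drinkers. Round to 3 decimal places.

odds, heavy drinkers = 0.1190/0.8810 = 0.1351
odds, light drinkers = 0.0540/0.9460 = 0.0571
OR = 0.1351 / 0.0571 = 2.366

2.366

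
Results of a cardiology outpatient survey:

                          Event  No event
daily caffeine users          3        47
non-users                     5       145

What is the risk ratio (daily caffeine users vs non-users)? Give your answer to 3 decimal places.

risk, daily caffeine users = 3/50 = 0.06000
risk, non-users = 5/150 = 0.03333
RR = 0.06000 / 0.03333 = 1.800

RR = 1.800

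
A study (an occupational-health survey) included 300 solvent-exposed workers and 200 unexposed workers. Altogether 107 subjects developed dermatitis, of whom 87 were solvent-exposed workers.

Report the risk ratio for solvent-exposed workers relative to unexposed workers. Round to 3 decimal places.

RR: 2.900

solvent-exposed workers without the outcome: 300 − 87 = 213
unexposed workers with the outcome: 107 − 87 = 20
unexposed workers without the outcome: 200 − 20 = 180
risk, solvent-exposed workers = 87/300 = 0.2900
risk, unexposed workers = 20/200 = 0.1000
RR = 0.2900 / 0.1000 = 2.900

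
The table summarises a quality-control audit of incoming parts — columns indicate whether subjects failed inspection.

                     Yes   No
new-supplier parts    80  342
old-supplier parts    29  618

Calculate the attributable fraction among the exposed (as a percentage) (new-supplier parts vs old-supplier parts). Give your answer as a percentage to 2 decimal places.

76.36%

risk, new-supplier parts = 80/422 = 0.18957
risk, old-supplier parts = 29/647 = 0.04482
AR% = (0.18957 − 0.04482) / 0.18957 = 0.7636 → 76.36%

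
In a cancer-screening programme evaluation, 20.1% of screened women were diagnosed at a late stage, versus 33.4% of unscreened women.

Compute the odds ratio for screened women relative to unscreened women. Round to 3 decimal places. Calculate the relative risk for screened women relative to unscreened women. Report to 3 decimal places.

OR = 0.502; RR = 0.602

odds, screened women = 0.2010/0.7990 = 0.2516
odds, unscreened women = 0.3340/0.6660 = 0.5015
OR = 0.2516 / 0.5015 = 0.502
RR = 0.2010 / 0.3340 = 0.602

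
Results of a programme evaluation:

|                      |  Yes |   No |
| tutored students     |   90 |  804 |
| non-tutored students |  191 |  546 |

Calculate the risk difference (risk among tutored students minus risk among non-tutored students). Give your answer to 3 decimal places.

-0.158

risk, tutored students = 90/894 = 0.1007
risk, non-tutored students = 191/737 = 0.2592
risk difference = 0.1007 − 0.2592 = -0.158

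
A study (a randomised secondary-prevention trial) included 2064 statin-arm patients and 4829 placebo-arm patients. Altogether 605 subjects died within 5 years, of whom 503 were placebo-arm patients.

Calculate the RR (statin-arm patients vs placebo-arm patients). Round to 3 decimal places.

RR: 0.474

statin-arm patients with the outcome: 605 − 503 = 102
statin-arm patients without the outcome: 2064 − 102 = 1962
placebo-arm patients without the outcome: 4829 − 503 = 4326
risk, statin-arm patients = 102/2064 = 0.04942
risk, placebo-arm patients = 503/4829 = 0.10416
RR = 0.04942 / 0.10416 = 0.474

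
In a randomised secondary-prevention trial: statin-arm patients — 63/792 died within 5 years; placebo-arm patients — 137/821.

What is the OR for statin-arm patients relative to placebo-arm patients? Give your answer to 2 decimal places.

OR = (63 × 684) / (729 × 137) = 43092/99873 ≈ 0.43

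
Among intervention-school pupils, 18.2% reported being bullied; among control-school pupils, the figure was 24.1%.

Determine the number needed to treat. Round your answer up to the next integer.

NNT = 17

absolute risk difference = 0.059000
1 / 0.059000 = 16.949 → round up → 17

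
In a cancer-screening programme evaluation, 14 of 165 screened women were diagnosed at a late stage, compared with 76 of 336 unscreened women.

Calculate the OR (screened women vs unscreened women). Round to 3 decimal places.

odds, screened women = 14/151 = 0.0927
odds, unscreened women = 76/260 = 0.2923
OR = 0.0927 / 0.2923 = 0.317

OR ≈ 0.317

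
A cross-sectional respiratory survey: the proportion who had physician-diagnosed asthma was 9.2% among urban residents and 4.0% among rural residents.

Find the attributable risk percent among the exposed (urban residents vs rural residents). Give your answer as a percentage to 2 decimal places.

AR% = (0.09200 − 0.04000) / 0.09200 = 0.5652 → 56.52%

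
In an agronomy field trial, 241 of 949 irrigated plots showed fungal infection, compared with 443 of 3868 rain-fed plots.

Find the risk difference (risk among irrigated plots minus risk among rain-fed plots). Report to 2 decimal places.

risk, irrigated plots = 241/949 = 0.2540
risk, rain-fed plots = 443/3868 = 0.1145
risk difference = 0.2540 − 0.1145 = 0.14

RD = 0.14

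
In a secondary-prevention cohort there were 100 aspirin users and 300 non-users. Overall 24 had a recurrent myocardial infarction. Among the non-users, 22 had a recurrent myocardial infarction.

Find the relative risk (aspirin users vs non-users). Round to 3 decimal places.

RR: 0.273

aspirin users with the outcome: 24 − 22 = 2
aspirin users without the outcome: 100 − 2 = 98
non-users without the outcome: 300 − 22 = 278
risk, aspirin users = 2/100 = 0.02000
risk, non-users = 22/300 = 0.07333
RR = 0.02000 / 0.07333 = 0.273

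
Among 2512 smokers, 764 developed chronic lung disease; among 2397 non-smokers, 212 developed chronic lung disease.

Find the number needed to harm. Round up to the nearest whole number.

NNH ≈ 5

risk, smokers = 764/2512 = 0.304140
risk, non-smokers = 212/2397 = 0.088444
absolute risk difference = 0.215696
1 / 0.215696 = 4.636 → round up → 5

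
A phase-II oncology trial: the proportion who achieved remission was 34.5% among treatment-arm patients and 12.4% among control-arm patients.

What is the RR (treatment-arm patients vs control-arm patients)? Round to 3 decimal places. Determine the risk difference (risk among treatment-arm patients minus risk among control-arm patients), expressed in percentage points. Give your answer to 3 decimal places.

RR = 0.3450 / 0.1240 = 2.782
risk difference = 0.3450 − 0.1240 = 0.2210 → 22.100 percentage points

RR = 2.782; RD = 22.100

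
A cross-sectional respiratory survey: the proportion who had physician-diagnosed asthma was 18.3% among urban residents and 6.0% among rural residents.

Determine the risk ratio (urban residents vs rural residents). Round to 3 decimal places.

RR = 0.1830 / 0.0600 = 3.050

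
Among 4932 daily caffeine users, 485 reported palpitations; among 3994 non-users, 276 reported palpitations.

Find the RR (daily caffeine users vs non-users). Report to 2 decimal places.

risk, daily caffeine users = 485/4932 = 0.0983
risk, non-users = 276/3994 = 0.0691
RR = 0.0983 / 0.0691 = 1.42

RR = 1.42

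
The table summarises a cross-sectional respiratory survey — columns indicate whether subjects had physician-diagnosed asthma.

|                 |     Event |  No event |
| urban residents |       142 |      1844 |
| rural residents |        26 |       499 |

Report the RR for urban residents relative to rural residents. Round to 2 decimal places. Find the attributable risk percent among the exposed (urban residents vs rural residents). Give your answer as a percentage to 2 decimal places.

risk, urban residents = 142/1986 = 0.07150
risk, rural residents = 26/525 = 0.04952
RR = 0.07150 / 0.04952 = 1.44
AR% = (0.07150 − 0.04952) / 0.07150 = 0.3074 → 30.74%

RR = 1.44; AR% = 30.74%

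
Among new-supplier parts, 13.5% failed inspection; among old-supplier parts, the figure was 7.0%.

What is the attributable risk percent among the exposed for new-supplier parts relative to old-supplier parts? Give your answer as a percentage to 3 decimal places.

AR% = (0.1350 − 0.0700) / 0.1350 = 0.4815 → 48.148%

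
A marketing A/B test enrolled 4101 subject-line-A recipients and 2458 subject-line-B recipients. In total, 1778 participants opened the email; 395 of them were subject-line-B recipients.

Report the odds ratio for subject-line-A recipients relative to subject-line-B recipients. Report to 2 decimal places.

subject-line-A recipients with the outcome: 1778 − 395 = 1383
subject-line-A recipients without the outcome: 4101 − 1383 = 2718
subject-line-B recipients without the outcome: 2458 − 395 = 2063
odds, subject-line-A recipients = 1383/2718 = 0.5088
odds, subject-line-B recipients = 395/2063 = 0.1915
OR = 0.5088 / 0.1915 = 2.66

OR = 2.66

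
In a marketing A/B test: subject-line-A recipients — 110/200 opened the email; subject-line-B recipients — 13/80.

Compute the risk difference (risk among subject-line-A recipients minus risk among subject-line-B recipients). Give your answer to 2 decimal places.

0.39

risk, subject-line-A recipients = 110/200 = 0.5500
risk, subject-line-B recipients = 13/80 = 0.1625
risk difference = 0.5500 − 0.1625 = 0.39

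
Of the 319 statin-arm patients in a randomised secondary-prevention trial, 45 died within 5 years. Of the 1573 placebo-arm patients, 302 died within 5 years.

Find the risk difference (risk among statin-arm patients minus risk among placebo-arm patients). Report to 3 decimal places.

risk, statin-arm patients = 45/319 = 0.1411
risk, placebo-arm patients = 302/1573 = 0.1920
risk difference = 0.1411 − 0.1920 = -0.051

RD = -0.051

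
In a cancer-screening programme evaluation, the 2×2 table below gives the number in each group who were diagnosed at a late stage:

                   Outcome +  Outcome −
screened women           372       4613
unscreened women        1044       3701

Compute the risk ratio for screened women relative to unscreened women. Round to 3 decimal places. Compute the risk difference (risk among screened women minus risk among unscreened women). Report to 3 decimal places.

RR = 0.339; RD = -0.145

risk, screened women = 372/4985 = 0.0746
risk, unscreened women = 1044/4745 = 0.2200
RR = 0.0746 / 0.2200 = 0.339
risk difference = 0.0746 − 0.2200 = -0.145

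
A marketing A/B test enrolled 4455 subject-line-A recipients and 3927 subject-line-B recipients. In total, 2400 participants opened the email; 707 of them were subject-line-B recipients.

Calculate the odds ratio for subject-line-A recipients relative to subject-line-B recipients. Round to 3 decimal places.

subject-line-A recipients with the outcome: 2400 − 707 = 1693
subject-line-A recipients without the outcome: 4455 − 1693 = 2762
subject-line-B recipients without the outcome: 3927 − 707 = 3220
OR = (1693 × 3220) / (2762 × 707) = 5451460/1952734 ≈ 2.792

2.792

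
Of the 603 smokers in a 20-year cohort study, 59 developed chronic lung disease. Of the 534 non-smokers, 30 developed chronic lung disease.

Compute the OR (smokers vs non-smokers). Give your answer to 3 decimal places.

OR = (59 × 504) / (544 × 30) = 29736/16320 ≈ 1.822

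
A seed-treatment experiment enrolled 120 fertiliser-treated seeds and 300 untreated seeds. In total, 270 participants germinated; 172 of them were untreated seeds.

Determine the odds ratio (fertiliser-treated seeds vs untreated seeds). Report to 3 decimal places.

OR = 3.315

fertiliser-treated seeds with the outcome: 270 − 172 = 98
fertiliser-treated seeds without the outcome: 120 − 98 = 22
untreated seeds without the outcome: 300 − 172 = 128
odds, fertiliser-treated seeds = 98/22 = 4.4545
odds, untreated seeds = 172/128 = 1.3438
OR = 4.4545 / 1.3438 = 3.315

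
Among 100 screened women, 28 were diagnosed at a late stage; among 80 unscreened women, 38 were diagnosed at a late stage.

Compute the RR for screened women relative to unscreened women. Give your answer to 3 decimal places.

risk, screened women = 28/100 = 0.2800
risk, unscreened women = 38/80 = 0.4750
RR = 0.2800 / 0.4750 = 0.589

0.589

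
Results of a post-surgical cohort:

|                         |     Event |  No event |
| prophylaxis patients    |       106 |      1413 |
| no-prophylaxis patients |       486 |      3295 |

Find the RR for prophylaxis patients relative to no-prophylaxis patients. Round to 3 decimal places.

risk, prophylaxis patients = 106/1519 = 0.0698
risk, no-prophylaxis patients = 486/3781 = 0.1285
RR = 0.0698 / 0.1285 = 0.543

RR: 0.543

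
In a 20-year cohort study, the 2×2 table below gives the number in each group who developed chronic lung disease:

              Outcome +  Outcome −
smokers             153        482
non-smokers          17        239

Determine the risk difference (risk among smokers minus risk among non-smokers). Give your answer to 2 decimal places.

risk, smokers = 153/635 = 0.2409
risk, non-smokers = 17/256 = 0.0664
risk difference = 0.2409 − 0.0664 = 0.17

0.17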